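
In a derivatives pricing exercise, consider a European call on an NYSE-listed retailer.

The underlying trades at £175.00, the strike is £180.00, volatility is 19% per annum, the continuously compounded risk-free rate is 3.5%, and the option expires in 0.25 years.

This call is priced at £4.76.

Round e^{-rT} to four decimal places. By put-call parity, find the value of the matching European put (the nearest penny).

e^(−rT) = e^(−0.035·0.25) = 0.9913
Put-call parity: C − P = S − K·e^(−rT) = 175 − 180·0.9913 = 175 − 178.4340 = -3.4340
P = C − (C − P) = 4.76 − (-3.4340) = 8.1940

£8.19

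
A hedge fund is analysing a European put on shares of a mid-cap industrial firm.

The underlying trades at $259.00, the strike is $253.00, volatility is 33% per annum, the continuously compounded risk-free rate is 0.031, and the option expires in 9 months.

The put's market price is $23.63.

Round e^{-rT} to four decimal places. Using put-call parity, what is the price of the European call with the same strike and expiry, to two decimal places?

e^(−rT) = e^(−0.031·0.75) = 0.9770
Put-call parity: C − P = S − K·e^(−rT) = 259 − 253·0.9770 = 259 − 247.1810 = 11.8190
C = P + (C − P) = 23.63 + (11.8190) = 35.4490

$35.45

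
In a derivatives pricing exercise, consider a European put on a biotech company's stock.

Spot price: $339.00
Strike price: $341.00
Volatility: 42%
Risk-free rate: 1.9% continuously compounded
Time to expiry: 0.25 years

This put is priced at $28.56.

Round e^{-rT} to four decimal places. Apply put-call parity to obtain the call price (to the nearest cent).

$28.16

e^(−rT) = e^(−0.019·0.25) = 0.9953
Put-call parity: C − P = S − K·e^(−rT) = 339 − 341·0.9953 = 339 − 339.3973 = -0.3973
C = P + (C − P) = 28.56 + (-0.3973) = 28.1627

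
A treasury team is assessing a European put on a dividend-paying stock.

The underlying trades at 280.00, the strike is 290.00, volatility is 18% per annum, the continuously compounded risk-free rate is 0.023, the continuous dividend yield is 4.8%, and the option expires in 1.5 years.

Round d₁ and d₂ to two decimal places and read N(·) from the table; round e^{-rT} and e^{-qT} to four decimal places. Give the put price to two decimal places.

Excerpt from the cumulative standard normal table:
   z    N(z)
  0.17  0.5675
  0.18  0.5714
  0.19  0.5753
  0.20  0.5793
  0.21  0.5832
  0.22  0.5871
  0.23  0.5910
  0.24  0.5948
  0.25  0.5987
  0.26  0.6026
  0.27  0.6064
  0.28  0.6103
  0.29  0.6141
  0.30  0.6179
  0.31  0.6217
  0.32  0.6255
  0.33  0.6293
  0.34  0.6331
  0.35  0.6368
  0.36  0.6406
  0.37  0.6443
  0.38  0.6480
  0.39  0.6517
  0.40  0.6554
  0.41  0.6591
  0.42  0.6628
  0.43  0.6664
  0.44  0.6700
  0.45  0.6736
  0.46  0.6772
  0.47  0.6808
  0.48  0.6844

σ√T = 0.18 × 1.2247 = 0.2205
d₁ = [ln(280/290) + (0.023 − 0.048 + 0.18²/2)·1.5] / 0.2205 = [-0.0351 − 0.0132] / 0.2205 = -0.2191 → -0.22
d₂ = d₁ − σ√T = -0.2191 − 0.2205 = -0.4395 → -0.44
e^(−qT) = e^(−0.048·1.5) = 0.9305;  e^(−rT) = e^(−0.023·1.5) = 0.9661
P = 290·0.9661·N(0.44) − 280·0.9305·N(0.22) = 290·0.9661·0.6700 − 280·0.9305·0.5871 = 187.7132 − 152.9630 = 34.7502

34.75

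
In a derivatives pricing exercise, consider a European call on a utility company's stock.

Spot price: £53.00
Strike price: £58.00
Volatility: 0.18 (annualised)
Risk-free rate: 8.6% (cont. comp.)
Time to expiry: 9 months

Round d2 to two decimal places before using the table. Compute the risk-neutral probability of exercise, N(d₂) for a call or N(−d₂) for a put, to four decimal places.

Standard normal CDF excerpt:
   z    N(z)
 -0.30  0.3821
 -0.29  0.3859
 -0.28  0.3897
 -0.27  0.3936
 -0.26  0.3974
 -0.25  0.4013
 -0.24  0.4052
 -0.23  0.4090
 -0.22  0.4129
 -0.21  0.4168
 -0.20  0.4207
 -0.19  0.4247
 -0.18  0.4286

σ√T = 0.18 × 0.8660 = 0.1559
d₁ = [ln(53/58) + (0.086 + ½·0.18²)·0.75] / (σ√T) = (-0.0902 + 0.0766) / 0.1559 = -0.0866 ≈ -0.09
d₂ = -0.0866 − 0.1559 = -0.2425 ≈ -0.24
Pr(exercise) under Q = N(d₂) = 0.4052

0.4052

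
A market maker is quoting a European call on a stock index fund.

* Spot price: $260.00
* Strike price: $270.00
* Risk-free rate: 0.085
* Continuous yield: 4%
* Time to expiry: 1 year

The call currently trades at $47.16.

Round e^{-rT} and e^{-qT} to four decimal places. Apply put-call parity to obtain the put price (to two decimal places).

$45.35

exp(−qT) = exp(−0.04·1) = 0.9608;  exp(−rT) = exp(−0.085·1) = 0.9185
Put-call parity: C − P = S·e^(−qT) − K·e^(−rT) = 260·0.9608 − 270·0.9185 = 249.8080 − 247.9950 = 1.8130
P = C − (C − P) = 47.16 − (1.8130) = 45.3470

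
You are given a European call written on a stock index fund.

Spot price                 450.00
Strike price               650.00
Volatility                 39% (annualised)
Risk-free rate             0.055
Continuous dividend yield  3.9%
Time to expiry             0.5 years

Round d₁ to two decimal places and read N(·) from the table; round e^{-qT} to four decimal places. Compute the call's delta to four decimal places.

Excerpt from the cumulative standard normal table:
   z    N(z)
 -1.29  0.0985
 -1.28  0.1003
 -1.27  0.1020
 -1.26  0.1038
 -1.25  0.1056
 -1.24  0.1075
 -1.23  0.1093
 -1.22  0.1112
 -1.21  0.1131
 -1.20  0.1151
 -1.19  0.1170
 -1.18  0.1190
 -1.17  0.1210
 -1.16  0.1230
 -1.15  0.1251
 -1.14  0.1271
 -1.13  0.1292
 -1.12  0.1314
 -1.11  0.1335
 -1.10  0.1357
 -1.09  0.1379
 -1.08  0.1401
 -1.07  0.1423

σ√T = 0.39 × 0.7071 = 0.2758
d₁ = [ln(450/650) + (0.055 − 0.039 + 0.39²/2)·0.5] / 0.2758 = [-0.3677 + 0.0460] / 0.2758 = -1.1665 ⇒ -1.17
N(d₁) = N(-1.17) = 0.1210
Δ_call = exp(−qT)·N(d₁) = 0.9807·0.1210 = 0.1187

0.1187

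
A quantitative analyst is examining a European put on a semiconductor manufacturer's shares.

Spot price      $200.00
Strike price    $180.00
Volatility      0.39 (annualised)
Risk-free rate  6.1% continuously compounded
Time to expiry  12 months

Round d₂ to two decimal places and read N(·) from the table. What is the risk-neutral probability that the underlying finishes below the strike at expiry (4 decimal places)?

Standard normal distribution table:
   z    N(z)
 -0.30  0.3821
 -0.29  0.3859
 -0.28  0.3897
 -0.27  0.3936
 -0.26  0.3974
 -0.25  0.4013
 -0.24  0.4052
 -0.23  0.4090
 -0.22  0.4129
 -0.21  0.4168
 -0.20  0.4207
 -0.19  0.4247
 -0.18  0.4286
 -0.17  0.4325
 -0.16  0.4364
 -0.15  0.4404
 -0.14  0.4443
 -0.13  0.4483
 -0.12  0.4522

0.4090

T = 1;  σ√T = 0.3900
d₁ = [ln(200/180) + (0.061 + 0.39²/2)·1] / 0.3900 = [0.1054 + 0.1371] / 0.3900 = 0.6216 → 0.62
d₂ = d₁ − σ√T = 0.6216 − 0.3900 = 0.2316 → 0.23
Risk-neutral Pr[S_T < K] = N(−d₂) = N(-0.23) = 0.4090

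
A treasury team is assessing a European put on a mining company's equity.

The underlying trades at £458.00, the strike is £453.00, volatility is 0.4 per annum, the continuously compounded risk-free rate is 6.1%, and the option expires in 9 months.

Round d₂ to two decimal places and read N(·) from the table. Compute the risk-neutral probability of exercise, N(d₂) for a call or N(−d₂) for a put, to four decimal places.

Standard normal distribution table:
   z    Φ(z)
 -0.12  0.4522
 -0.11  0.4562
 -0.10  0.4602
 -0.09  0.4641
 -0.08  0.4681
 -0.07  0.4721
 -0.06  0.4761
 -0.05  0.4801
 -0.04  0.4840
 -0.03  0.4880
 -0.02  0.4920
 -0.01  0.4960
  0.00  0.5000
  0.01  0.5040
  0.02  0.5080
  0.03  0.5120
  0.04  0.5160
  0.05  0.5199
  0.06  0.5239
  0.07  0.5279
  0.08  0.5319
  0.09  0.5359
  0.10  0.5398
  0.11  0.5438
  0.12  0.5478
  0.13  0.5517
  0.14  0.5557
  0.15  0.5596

σ√T = 0.4 × 0.8660 = 0.3464
d₁ = [ln(458/453) + (0.061 + ½·0.4²)·0.75] / (σ√T) = (0.0110 + 0.1058) / 0.3464 = 0.3370 ≈ 0.34
d₂ = 0.3370 − 0.3464 = -0.0094 ≈ -0.01
Risk-neutral Pr[S_T < K] = N(−d₂) = N(0.01) = 0.5040

0.5040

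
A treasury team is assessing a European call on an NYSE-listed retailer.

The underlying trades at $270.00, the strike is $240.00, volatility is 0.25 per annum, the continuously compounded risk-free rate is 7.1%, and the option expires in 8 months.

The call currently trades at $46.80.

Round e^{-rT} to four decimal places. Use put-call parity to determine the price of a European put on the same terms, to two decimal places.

$5.71

e^(−rT) = e^(−0.071·0.6667) = 0.9538
Put-call parity: C − P = S − K·e^(−rT) = 270 − 240·0.9538 = 270 − 228.9120 = 41.0880
P = C − (C − P) = 46.80 − (41.0880) = 5.7120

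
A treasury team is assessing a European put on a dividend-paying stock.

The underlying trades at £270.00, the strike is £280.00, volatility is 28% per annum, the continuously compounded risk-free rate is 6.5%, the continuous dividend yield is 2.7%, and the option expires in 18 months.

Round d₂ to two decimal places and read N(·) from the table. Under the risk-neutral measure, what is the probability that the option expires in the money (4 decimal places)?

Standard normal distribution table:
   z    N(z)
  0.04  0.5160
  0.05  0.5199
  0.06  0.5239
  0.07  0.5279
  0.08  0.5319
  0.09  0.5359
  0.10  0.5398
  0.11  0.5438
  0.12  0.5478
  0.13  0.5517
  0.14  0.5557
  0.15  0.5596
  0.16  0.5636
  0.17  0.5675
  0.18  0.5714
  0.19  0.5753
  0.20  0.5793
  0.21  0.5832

0.5438

σ√T = 0.28·√1.5 = 0.3429
d₁ = [ln(270/280) + (0.065 − 0.027 + ½·0.28²)·1.5] / (σ√T) = (-0.0364 + 0.1158) / 0.3429 = 0.2316 which rounds to 0.23
d₂ = 0.2316 − 0.3429 = -0.1113 which rounds to -0.11
Pr(exercise) under Q = N(−d₂) = N(0.11) = 0.5438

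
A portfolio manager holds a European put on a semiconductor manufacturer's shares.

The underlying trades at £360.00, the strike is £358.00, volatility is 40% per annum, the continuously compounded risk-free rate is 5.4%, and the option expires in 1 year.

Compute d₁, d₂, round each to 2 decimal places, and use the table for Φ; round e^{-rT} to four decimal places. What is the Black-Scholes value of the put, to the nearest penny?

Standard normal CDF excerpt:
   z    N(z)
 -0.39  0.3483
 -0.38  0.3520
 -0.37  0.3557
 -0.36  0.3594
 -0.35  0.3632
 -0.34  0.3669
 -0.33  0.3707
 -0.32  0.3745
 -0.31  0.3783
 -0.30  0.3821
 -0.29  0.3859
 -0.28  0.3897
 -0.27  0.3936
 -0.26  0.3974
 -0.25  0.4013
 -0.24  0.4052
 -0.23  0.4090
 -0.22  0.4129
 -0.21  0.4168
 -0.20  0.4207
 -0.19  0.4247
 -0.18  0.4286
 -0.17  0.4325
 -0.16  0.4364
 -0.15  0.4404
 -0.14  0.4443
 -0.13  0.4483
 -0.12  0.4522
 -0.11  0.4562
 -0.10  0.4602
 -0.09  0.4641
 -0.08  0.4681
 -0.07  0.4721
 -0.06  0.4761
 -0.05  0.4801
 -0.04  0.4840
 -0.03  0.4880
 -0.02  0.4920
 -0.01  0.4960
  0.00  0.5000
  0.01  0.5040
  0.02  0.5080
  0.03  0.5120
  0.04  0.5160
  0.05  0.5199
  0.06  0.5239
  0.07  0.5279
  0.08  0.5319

σ√T = 0.4 × 1.0000 = 0.4000
d₁ = [ln(360/358) + (0.054 + 0.4²/2)·1] / 0.4000 = [0.0056 + 0.1340] / 0.4000 = 0.3489 ≈ 0.35
d₂ = d₁ − σ√T = 0.3489 − 0.4000 = -0.0511 ≈ -0.05
exp(−rT) = exp(−0.054·1) = 0.9474
N(−d₂) = N(0.05) = 0.5199;  N(−d₁) = N(-0.35) = 0.3632
P = 358·0.9474·0.5199 − 360·0.3632 = 176.3341 − 130.7520 = 45.5821

£45.58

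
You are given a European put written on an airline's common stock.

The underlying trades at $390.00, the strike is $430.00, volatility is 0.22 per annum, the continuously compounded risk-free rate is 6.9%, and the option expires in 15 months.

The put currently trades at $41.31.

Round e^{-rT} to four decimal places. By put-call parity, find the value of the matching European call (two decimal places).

e^(−rT) = e^(−0.069·1.25) = 0.9174
Put-call parity: C − P = S − K·e^(−rT) = 390 − 430·0.9174 = 390 − 394.4820 = -4.4820
C = P + (C − P) = 41.31 + (-4.4820) = 36.8280

$36.83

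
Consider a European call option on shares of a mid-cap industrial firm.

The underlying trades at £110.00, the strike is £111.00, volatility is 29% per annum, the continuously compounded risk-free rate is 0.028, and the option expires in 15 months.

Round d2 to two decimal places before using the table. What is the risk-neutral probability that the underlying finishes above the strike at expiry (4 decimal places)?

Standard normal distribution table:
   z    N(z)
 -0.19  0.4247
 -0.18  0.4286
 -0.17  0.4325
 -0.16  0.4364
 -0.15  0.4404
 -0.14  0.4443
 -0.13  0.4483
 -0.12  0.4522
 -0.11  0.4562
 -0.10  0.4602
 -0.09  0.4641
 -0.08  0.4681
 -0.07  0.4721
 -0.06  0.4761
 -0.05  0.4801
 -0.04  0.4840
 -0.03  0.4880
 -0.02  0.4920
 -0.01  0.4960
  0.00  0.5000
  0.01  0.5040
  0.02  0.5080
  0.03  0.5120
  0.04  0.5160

T = 1.25;  σ√T = 0.3242
ln(S/K) + (r + σ²/2)T = ln(110/111) + (0.028 + 0.29²/2)·1.25 = -0.0090 + 0.0876 = 0.0785
d₁ = 0.0785 / 0.3242 = 0.2422 ⇒ 0.24
d₂ = d₁ − σ√T = 0.2422 − 0.3242 = -0.0821 ⇒ -0.08
Risk-neutral Pr[S_T > K] = N(d₂) = N(-0.08) = 0.4681

0.4681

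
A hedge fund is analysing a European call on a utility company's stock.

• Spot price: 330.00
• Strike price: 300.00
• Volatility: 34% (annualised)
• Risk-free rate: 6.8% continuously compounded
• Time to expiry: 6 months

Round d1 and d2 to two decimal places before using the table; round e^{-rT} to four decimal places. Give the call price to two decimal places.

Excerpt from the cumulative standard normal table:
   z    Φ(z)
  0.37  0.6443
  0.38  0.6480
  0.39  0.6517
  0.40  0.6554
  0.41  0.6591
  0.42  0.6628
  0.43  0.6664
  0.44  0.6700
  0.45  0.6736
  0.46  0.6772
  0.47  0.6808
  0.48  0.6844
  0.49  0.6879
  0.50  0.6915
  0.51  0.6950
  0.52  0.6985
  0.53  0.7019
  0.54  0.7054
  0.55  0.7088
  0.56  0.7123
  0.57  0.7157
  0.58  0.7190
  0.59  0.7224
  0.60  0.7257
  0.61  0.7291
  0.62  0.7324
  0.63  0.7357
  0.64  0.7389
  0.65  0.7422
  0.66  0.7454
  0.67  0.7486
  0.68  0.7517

σ√T = 0.34 × 0.7071 = 0.2404
ln(S/K) + (r + σ²/2)T = ln(330/300) + (0.068 + 0.34²/2)·0.5 = 0.0953 + 0.0629 = 0.1582
d₁ = 0.1582 / 0.2404 = 0.6581 ≈ 0.66
d₂ = d₁ − σ√T = 0.6581 − 0.2404 = 0.4177 ≈ 0.42
e^(−rT) = e^(−0.068·0.5) = 0.9666
N(d₁) = N(0.66) = 0.7454;  N(d₂) = N(0.42) = 0.6628
C = 330·0.7454 − 300·0.9666·0.6628 = 245.9820 − 192.1987 = 53.7833

53.78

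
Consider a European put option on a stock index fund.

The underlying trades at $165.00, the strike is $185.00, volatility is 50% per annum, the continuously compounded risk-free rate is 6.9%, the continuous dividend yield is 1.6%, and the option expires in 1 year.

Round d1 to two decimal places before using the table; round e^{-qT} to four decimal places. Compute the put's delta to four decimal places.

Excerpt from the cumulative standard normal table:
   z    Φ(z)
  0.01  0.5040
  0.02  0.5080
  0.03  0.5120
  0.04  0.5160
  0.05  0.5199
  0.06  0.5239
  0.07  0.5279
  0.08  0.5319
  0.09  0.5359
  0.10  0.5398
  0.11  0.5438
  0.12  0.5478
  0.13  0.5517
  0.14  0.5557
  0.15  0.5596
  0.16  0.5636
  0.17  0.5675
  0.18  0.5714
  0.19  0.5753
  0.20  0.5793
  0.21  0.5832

-0.4412

σ√T = 0.5 × 1.0000 = 0.5000
d₁ = [ln(165/185) + (0.069 − 0.016 + 0.5²/2)·1] / 0.5000 = [-0.1144 + 0.1780] / 0.5000 = 0.1272 ⇒ 0.13
N(d₁) = N(0.13) = 0.5517
Δ_put = e^(−qT)·(N(d₁) − 1) = 0.9841·(0.5517 − 1) = -0.4412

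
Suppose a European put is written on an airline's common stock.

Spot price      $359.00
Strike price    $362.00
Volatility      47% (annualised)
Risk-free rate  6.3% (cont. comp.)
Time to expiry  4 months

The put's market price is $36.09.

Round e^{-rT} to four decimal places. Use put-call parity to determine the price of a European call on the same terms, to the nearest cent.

$40.62

e^(−rT) = e^(−0.063·0.3333) = 0.9792
Put-call parity: C − P = S − K·e^(−rT) = 359 − 362·0.9792 = 359 − 354.4704 = 4.5296
C = P + (C − P) = 36.09 + (4.5296) = 40.6196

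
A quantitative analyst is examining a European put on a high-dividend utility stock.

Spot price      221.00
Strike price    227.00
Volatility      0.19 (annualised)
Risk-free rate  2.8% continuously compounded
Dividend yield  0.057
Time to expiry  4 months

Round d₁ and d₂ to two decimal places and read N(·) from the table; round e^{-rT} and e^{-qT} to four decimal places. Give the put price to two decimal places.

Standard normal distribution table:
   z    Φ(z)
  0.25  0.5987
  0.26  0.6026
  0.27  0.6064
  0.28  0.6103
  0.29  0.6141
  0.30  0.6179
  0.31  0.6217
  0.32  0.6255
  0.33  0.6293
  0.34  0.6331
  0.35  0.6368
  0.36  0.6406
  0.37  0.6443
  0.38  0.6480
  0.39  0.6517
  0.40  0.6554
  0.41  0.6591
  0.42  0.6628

T = 0.3333;  σ√T = 0.1097
d₁ = [ln(221/227) + (0.028 − 0.057 + 0.19²/2)·0.3333] / 0.1097 = [-0.0268 − 0.0037] / 0.1097 = -0.2775 → -0.28
d₂ = d₁ − σ√T = -0.2775 − 0.1097 = -0.3872 → -0.39
exp(−qT) = exp(−0.057·0.3333) = 0.9812;  exp(−rT) = exp(−0.028·0.3333) = 0.9907
P = 227·0.9907·N(0.39) − 221·0.9812·N(0.28) = 227·0.9907·0.6517 − 221·0.9812·0.6103 = 146.5601 − 132.3406 = 14.2195

14.22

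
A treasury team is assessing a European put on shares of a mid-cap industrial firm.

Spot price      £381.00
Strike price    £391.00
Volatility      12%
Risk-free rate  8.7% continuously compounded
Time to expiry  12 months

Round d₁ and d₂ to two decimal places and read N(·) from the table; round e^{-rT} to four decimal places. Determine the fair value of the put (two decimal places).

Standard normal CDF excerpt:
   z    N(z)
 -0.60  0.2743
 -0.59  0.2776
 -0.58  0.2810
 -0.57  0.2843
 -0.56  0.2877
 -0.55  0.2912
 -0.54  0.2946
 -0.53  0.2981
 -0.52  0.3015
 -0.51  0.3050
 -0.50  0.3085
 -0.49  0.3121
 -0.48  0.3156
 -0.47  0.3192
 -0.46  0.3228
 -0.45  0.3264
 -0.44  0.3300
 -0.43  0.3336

σ√T = 0.12 × 1.0000 = 0.1200
d₁ = [ln(381/391) + (0.087 + 0.12²/2)·1] / 0.1200 = [-0.0259 + 0.0942] / 0.1200 = 0.5691 which rounds to 0.57
d₂ = d₁ − σ√T = 0.5691 − 0.1200 = 0.4491 which rounds to 0.45
exp(−rT) = exp(−0.087·1) = 0.9167
N(−d₂) = N(-0.45) = 0.3264;  N(−d₁) = N(-0.57) = 0.2843
P = 391·0.9167·0.3264 − 381·0.2843 = 116.9915 − 108.3183 = 8.6732

£8.67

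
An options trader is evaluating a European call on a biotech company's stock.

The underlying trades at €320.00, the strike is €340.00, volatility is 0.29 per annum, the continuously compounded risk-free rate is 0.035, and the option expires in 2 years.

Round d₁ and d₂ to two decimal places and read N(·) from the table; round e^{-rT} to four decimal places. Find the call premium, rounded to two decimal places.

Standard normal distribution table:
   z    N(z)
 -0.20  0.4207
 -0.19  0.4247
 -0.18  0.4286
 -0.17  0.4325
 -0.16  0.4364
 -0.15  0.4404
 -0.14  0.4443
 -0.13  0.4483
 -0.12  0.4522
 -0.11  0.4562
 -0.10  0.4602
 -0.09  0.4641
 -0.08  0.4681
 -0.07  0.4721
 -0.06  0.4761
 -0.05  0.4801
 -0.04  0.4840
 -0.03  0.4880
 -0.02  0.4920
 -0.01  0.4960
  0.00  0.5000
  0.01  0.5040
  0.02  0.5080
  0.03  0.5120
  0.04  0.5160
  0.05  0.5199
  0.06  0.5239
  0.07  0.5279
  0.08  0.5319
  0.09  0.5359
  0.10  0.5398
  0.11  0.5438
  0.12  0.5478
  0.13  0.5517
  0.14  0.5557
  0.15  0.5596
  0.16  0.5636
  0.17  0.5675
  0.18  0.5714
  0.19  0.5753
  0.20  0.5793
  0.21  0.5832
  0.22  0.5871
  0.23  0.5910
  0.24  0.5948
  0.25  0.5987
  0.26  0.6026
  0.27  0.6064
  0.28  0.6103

€53.25

σ√T = 0.29 × 1.4142 = 0.4101
d₁ = [ln(320/340) + (0.035 + 0.29²/2)·2] / 0.4101 = [-0.0606 + 0.1541] / 0.4101 = 0.2279 ⇒ 0.23
d₂ = d₁ − σ√T = 0.2279 − 0.4101 = -0.1822 ⇒ -0.18
e^(−rT) = e^(−0.035·2) = 0.9324
C = 320·N(0.23) − 340·0.9324·N(-0.18) = 320·0.5910 − 340·0.9324·0.4286 = 189.1200 − 135.8731 = 53.2469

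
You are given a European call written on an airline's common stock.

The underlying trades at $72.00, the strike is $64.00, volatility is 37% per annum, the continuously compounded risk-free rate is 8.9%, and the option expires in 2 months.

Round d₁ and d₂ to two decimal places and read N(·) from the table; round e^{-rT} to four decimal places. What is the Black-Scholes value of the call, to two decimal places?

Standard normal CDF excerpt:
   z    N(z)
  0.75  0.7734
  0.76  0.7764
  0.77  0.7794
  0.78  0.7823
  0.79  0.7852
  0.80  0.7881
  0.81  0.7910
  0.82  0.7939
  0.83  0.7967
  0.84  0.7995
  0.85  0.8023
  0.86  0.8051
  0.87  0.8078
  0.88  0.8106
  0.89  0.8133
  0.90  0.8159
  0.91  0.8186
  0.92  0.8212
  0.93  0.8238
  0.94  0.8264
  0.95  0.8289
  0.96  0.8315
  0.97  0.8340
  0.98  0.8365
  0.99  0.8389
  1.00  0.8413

$9.98

T = 0.1667;  σ√T = 0.1511
ln(S/K) + (r + σ²/2)T = ln(72/64) + (0.089 + 0.37²/2)·0.1667 = 0.1178 + 0.0262 = 0.1440
d₁ = 0.1440 / 0.1511 = 0.9535 which rounds to 0.95
d₂ = d₁ − σ√T = 0.9535 − 0.1511 = 0.8024 which rounds to 0.80
exp(−rT) = exp(−0.089·0.1667) = 0.9853
C = 72·N(0.95) − 64·0.9853·N(0.80) = 72·0.8289 − 64·0.9853·0.7881 = 59.6808 − 49.6970 = 9.9838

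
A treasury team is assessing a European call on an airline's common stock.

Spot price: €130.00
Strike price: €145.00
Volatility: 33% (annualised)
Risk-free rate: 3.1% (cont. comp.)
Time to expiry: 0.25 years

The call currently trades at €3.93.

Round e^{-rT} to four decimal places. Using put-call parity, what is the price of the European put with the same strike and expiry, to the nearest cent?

€17.81

e^(−rT) = e^(−0.031·0.25) = 0.9923
Put-call parity: C − P = S − K·e^(−rT) = 130 − 145·0.9923 = 130 − 143.8835 = -13.8835
P = C − (C − P) = 3.93 − (-13.8835) = 17.8135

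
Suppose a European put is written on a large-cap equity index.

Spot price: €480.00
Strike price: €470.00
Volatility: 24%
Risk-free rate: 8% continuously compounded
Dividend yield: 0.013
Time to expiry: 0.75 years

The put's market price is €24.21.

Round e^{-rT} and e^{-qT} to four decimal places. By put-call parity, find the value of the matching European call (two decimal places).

€56.91

exp(−qT) = exp(−0.013·0.75) = 0.9903;  exp(−rT) = exp(−0.08·0.75) = 0.9418
Put-call parity: C − P = S·e^(−qT) − K·e^(−rT) = 480·0.9903 − 470·0.9418 = 475.3440 − 442.6460 = 32.6980
C = P + (C − P) = 24.21 + (32.6980) = 56.9080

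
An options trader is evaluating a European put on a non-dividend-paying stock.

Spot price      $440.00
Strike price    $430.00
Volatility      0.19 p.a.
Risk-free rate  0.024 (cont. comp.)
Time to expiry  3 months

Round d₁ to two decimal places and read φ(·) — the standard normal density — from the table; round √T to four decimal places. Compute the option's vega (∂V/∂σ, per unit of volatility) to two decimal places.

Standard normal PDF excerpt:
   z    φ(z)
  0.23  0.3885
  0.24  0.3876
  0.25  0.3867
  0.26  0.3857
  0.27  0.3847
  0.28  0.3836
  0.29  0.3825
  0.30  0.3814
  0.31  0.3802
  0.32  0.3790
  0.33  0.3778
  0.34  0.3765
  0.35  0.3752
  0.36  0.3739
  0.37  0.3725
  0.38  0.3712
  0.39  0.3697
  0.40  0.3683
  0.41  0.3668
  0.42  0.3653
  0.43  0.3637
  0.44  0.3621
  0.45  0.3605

82.54

σ√T = 0.19·√0.25 = 0.0950
ln(S/K) + (r + σ²/2)T = ln(440/430) + (0.024 + 0.19²/2)·0.25 = 0.0230 + 0.0105 = 0.0335
d₁ = 0.0335 / 0.0950 = 0.3527 → 0.35
√T = √0.25 = 0.5000
φ(d₁) = φ(0.35) = 0.3752
vega = S·φ(d₁)·√T = 440·0.3752·0.5000 = 82.5440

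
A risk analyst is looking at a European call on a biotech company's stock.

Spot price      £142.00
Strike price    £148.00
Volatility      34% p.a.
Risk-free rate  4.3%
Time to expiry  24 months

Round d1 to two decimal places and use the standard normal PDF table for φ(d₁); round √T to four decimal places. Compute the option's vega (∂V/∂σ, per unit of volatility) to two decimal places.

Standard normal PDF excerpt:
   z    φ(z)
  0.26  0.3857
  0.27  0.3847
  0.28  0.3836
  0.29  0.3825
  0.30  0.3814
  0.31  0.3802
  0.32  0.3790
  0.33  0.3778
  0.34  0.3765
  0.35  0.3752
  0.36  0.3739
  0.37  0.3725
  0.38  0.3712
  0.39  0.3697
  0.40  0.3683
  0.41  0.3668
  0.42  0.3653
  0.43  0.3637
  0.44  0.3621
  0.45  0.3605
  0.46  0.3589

σ√T = 0.34·√2 = 0.4808
d₁ = [ln(142/148) + (0.043 + 0.34²/2)·2] / 0.4808 = [-0.0414 + 0.2016] / 0.4808 = 0.3332 ≈ 0.33
√T = √2 = 1.4142
φ(d₁) = φ(0.33) = 0.3778
vega = S·φ(d₁)·√T = 142·0.3778·1.4142 = 75.8684
(Call and put vega coincide under Black-Scholes.)

75.87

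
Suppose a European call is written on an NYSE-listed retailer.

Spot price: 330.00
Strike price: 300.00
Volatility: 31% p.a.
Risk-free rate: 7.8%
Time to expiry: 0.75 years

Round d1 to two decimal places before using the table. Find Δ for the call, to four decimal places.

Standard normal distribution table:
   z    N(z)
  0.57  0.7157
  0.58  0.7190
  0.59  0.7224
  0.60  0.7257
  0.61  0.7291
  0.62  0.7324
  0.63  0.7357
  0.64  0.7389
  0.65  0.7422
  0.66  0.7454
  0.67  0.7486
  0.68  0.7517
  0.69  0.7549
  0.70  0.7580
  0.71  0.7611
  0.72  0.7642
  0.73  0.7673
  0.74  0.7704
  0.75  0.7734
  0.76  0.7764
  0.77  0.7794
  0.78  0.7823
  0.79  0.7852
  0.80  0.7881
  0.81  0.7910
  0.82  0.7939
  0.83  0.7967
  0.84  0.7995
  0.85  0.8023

0.7611

σ√T = 0.31·√0.75 = 0.2685
d₁ = [ln(330/300) + (0.078 + 0.31²/2)·0.75] / 0.2685 = [0.0953 + 0.0945] / 0.2685 = 0.7072 ≈ 0.71
N(d₁) = N(0.71) = 0.7611
Δ_call = N(d₁) = 0.7611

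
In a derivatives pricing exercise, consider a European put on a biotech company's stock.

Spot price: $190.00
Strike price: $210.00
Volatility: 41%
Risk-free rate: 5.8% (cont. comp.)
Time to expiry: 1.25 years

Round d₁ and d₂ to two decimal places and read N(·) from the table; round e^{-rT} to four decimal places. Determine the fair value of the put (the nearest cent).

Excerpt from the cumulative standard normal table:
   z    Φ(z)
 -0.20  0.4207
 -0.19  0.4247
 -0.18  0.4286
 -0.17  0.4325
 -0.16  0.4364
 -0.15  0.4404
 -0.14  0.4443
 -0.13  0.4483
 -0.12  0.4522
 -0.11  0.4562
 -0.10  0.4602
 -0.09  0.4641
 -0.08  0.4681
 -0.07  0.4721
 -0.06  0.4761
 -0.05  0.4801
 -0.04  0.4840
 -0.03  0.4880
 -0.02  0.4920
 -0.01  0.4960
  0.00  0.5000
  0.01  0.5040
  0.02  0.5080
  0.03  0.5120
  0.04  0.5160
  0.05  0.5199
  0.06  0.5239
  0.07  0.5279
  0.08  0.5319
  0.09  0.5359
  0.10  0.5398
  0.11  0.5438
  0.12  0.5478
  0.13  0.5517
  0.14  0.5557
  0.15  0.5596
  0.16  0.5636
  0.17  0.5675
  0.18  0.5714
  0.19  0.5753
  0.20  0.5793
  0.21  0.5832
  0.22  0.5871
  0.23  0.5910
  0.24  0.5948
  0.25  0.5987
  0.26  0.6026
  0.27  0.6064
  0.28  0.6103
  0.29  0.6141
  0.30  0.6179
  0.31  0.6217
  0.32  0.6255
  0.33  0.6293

$37.77

T = 1.25;  σ√T = 0.4584
ln(S/K) + (r + σ²/2)T = ln(190/210) + (0.058 + 0.41²/2)·1.25 = -0.1001 + 0.1776 = 0.0775
d₁ = 0.0775 / 0.4584 = 0.1690 ⇒ 0.17
d₂ = d₁ − σ√T = 0.1690 − 0.4584 = -0.2894 ⇒ -0.29
e^(−rT) = e^(−0.058·1.25) = 0.9301
P = 210·0.9301·N(0.29) − 190·N(-0.17) = 210·0.9301·0.6141 − 190·0.4325 = 119.9466 − 82.1750 = 37.7716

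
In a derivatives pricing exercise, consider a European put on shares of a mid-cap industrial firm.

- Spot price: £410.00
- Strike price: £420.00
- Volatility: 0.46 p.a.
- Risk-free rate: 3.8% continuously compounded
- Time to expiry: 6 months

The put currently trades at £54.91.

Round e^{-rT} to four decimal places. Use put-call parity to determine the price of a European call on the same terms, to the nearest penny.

£52.81

exp(−rT) = exp(−0.038·0.5) = 0.9812
Put-call parity: C − P = S − K·e^(−rT) = 410 − 420·0.9812 = 410 − 412.1040 = -2.1040
C = P + (C − P) = 54.91 + (-2.1040) = 52.8060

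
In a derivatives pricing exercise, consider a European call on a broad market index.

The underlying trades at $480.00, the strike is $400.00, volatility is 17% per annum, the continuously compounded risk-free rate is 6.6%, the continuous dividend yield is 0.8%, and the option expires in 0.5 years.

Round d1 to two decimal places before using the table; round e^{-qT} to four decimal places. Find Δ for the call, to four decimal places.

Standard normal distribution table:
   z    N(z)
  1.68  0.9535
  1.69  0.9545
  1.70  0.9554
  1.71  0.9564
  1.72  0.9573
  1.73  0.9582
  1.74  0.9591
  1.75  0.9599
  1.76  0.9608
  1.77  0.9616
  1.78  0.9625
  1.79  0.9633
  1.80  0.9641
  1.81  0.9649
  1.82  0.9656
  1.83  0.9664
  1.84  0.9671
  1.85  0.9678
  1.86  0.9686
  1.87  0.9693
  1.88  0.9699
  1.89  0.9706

0.9617

σ√T = 0.17 × 0.7071 = 0.1202
d₁ = [ln(480/400) + (0.066 − 0.008 + 0.17²/2)·0.5] / 0.1202 = [0.1823 + 0.0362] / 0.1202 = 1.8181 which rounds to 1.82
N(d₁) = N(1.82) = 0.9656
Δ_call = e^(−qT)·N(d₁) = 0.9960·0.9656 = 0.9617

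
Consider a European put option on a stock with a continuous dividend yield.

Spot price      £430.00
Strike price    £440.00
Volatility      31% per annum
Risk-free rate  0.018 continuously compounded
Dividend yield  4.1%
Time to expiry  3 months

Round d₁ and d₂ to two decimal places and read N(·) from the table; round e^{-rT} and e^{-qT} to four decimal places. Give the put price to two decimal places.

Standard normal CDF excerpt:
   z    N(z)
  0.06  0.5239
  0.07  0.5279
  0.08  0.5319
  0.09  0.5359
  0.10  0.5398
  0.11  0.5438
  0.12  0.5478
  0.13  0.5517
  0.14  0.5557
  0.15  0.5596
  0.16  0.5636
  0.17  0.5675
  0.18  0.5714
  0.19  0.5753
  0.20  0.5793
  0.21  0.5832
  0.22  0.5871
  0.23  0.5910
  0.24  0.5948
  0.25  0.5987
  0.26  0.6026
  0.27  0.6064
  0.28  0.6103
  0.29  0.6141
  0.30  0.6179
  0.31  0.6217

σ√T = 0.31 × 0.5000 = 0.1550
d₁ = [ln(430/440) + (0.018 − 0.041 + ½·0.31²)·0.25] / (σ√T) = (-0.0230 + 0.0063) / 0.1550 = -0.1079 → -0.11
d₂ = -0.1079 − 0.1550 = -0.2629 → -0.26
e^(−qT) = e^(−0.041·0.25) = 0.9898;  e^(−rT) = e^(−0.018·0.25) = 0.9955
N(−d₂) = N(0.26) = 0.6026;  N(−d₁) = N(0.11) = 0.5438
P = 440·0.9955·0.6026 − 430·0.9898·0.5438 = 263.9509 − 231.4489 = 32.5020

£32.50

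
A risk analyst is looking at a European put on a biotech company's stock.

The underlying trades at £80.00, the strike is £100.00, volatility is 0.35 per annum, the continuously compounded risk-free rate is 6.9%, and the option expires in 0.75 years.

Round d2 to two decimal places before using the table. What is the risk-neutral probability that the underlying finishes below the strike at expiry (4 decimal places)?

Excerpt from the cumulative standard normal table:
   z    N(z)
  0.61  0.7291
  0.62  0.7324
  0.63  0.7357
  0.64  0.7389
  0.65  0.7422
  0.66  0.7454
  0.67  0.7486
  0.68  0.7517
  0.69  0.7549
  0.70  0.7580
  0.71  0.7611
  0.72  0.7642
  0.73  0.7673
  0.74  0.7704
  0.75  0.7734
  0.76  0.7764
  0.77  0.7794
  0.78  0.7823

σ√T = 0.35·√0.75 = 0.3031
d₁ = [ln(80/100) + (0.069 + ½·0.35²)·0.75] / (σ√T) = (-0.2231 + 0.0977) / 0.3031 = -0.4139 which rounds to -0.41
d₂ = -0.4139 − 0.3031 = -0.7170 which rounds to -0.72
Risk-neutral Pr[S_T < K] = N(−d₂) = N(0.72) = 0.7642

0.7642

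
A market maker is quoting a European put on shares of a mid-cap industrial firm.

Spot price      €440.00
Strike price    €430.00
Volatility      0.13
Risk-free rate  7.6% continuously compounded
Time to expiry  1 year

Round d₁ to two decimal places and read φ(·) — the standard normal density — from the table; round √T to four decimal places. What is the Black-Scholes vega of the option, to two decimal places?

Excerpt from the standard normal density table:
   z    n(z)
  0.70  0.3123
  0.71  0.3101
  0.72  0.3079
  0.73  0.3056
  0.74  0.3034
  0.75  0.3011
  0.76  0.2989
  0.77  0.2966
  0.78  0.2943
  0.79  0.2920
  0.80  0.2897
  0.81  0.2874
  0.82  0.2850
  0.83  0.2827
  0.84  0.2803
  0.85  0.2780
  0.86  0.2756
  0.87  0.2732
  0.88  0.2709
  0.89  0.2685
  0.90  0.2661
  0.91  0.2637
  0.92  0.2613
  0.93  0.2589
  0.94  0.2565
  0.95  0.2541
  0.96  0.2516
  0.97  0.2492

σ√T = 0.13·√1 = 0.1300
ln(S/K) + (r + σ²/2)T = ln(440/430) + (0.076 + 0.13²/2)·1 = 0.0230 + 0.0844 = 0.1074
d₁ = 0.1074 / 0.1300 = 0.8265 → 0.83
√T = √1 = 1.0000
φ(d₁) = φ(0.83) = 0.2827
vega = S·φ(d₁)·√T = 440·0.2827·1.0000 = 124.3880

124.39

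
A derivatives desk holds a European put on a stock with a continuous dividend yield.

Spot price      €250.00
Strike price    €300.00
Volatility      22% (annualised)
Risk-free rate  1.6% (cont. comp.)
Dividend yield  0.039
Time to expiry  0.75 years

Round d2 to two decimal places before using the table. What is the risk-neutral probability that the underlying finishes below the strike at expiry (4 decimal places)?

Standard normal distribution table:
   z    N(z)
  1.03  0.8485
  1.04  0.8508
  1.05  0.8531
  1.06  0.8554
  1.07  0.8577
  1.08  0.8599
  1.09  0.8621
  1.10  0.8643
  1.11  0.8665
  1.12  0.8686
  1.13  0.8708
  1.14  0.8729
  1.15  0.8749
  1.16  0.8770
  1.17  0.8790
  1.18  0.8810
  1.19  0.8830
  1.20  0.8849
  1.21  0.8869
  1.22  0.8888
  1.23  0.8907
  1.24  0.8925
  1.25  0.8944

0.8729

T = 0.75;  σ√T = 0.1905
d₁ = [ln(250/300) + (0.016 − 0.039 + 0.22²/2)·0.75] / 0.1905 = [-0.1823 + 0.0009] / 0.1905 = -0.9522 → -0.95
d₂ = d₁ − σ√T = -0.9522 − 0.1905 = -1.1427 → -1.14
Risk-neutral Pr[S_T < K] = N(−d₂) = N(1.14) = 0.8729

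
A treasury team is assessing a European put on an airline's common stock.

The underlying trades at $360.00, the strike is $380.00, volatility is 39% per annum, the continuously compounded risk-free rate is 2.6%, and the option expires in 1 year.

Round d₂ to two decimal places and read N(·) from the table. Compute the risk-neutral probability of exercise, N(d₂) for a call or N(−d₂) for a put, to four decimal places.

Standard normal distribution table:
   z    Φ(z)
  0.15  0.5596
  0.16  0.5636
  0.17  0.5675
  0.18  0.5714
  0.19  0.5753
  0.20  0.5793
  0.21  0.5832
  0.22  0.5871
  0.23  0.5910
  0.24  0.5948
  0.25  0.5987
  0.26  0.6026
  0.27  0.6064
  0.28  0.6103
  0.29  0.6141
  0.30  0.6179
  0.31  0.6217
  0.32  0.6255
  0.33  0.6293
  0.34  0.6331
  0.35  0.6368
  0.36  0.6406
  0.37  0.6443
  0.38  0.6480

0.6064

T = 1;  σ√T = 0.3900
d₁ = [ln(360/380) + (0.026 + 0.39²/2)·1] / 0.3900 = [-0.0541 + 0.1021] / 0.3900 = 0.1230 → 0.12
d₂ = d₁ − σ√T = 0.1230 − 0.3900 = -0.2670 → -0.27
Risk-neutral Pr[S_T < K] = N(−d₂) = N(0.27) = 0.6064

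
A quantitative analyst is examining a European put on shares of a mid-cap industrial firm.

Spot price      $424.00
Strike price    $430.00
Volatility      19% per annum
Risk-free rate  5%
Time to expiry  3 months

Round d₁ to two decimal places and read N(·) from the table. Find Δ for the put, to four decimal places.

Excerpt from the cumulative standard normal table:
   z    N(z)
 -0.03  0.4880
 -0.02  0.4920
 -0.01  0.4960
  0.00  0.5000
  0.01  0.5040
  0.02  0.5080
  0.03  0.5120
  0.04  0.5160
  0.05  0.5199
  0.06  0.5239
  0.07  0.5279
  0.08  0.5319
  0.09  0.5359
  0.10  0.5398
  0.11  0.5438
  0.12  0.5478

-0.4880

T = 0.25;  σ√T = 0.0950
d₁ = [ln(424/430) + (0.05 + ½·0.19²)·0.25] / (σ√T) = (-0.0141 + 0.0170) / 0.0950 = 0.0312 ⇒ 0.03
N(d₁) = N(0.03) = 0.5120
Δ_put = N(d₁) − 1 = 0.5120 − 1 = -0.4880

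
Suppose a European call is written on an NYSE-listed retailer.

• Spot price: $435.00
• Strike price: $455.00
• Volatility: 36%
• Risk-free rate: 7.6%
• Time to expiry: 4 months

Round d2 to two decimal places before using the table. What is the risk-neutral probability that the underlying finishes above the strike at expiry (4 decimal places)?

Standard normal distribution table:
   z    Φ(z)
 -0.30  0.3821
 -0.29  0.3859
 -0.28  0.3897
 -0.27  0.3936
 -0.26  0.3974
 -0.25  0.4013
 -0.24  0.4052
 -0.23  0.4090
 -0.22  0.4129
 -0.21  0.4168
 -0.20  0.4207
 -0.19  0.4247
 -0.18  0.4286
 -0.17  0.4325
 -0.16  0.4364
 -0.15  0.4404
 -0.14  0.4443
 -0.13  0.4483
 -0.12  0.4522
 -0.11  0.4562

0.4207

σ√T = 0.36 × 0.5774 = 0.2078
d₁ = [ln(435/455) + (0.076 + 0.36²/2)·0.3333] / 0.2078 = [-0.0450 + 0.0469] / 0.2078 = 0.0095 → 0.01
d₂ = d₁ − σ√T = 0.0095 − 0.2078 = -0.1983 → -0.20
Risk-neutral Pr[S_T > K] = N(d₂) = N(-0.20) = 0.4207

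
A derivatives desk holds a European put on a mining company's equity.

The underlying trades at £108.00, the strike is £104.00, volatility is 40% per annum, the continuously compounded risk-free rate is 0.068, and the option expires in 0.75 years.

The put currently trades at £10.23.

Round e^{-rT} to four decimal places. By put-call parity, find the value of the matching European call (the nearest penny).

£19.40

e^(−rT) = e^(−0.068·0.75) = 0.9503
Put-call parity: C − P = S − K·e^(−rT) = 108 − 104·0.9503 = 108 − 98.8312 = 9.1688
C = P + (C − P) = 10.23 + (9.1688) = 19.3988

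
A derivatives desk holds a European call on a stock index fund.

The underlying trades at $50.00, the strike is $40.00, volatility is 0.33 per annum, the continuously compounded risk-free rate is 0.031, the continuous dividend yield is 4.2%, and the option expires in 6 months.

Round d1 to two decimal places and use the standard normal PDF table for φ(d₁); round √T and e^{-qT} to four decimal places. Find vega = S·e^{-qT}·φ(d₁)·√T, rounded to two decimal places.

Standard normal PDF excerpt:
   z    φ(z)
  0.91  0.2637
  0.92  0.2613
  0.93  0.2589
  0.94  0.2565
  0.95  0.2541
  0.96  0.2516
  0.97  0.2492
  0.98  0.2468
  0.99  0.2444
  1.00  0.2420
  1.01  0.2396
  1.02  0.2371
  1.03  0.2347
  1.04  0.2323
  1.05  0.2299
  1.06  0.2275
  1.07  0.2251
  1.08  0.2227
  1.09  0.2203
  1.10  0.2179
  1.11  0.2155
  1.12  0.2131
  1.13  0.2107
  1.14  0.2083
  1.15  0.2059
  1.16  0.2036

7.96

σ√T = 0.33 × 0.7071 = 0.2333
d₁ = [ln(50/40) + (0.031 − 0.042 + 0.33²/2)·0.5] / 0.2333 = [0.2231 + 0.0217] / 0.2333 = 1.0494 which rounds to 1.05
√T = √0.5 = 0.7071
φ(d₁) = φ(1.05) = 0.2299
e^(−qT) = e^(−0.042·0.5) = 0.9792
vega = S·e^(−qT)·φ(d₁)·√T = 50·0.9792·0.2299·0.7071 = 7.9590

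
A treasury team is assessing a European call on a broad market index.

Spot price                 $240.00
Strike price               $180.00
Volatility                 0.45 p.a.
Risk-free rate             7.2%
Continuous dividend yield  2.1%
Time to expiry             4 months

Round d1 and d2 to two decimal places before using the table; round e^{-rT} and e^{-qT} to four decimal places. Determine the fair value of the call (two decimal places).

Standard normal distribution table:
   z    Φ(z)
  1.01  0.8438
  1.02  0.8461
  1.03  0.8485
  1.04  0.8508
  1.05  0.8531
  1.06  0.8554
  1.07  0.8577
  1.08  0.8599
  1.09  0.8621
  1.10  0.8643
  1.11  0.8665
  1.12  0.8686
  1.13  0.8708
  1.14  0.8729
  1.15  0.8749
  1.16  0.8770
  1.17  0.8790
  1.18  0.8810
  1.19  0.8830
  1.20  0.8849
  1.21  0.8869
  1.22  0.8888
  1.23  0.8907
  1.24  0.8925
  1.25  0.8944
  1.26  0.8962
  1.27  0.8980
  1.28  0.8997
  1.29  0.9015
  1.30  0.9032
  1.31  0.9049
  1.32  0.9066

σ√T = 0.45·√0.3333 = 0.2598
d₁ = [ln(240/180) + (0.072 − 0.021 + 0.45²/2)·0.3333] / 0.2598 = [0.2877 + 0.0507] / 0.2598 = 1.3026 → 1.30
d₂ = d₁ − σ√T = 1.3026 − 0.2598 = 1.0428 → 1.04
exp(−qT) = exp(−0.021·0.3333) = 0.9930;  exp(−rT) = exp(−0.072·0.3333) = 0.9763
C = 240·0.9930·N(1.30) − 180·0.9763·N(1.04) = 240·0.9930·0.9032 − 180·0.9763·0.8508 = 215.2506 − 149.5145 = 65.7361

$65.74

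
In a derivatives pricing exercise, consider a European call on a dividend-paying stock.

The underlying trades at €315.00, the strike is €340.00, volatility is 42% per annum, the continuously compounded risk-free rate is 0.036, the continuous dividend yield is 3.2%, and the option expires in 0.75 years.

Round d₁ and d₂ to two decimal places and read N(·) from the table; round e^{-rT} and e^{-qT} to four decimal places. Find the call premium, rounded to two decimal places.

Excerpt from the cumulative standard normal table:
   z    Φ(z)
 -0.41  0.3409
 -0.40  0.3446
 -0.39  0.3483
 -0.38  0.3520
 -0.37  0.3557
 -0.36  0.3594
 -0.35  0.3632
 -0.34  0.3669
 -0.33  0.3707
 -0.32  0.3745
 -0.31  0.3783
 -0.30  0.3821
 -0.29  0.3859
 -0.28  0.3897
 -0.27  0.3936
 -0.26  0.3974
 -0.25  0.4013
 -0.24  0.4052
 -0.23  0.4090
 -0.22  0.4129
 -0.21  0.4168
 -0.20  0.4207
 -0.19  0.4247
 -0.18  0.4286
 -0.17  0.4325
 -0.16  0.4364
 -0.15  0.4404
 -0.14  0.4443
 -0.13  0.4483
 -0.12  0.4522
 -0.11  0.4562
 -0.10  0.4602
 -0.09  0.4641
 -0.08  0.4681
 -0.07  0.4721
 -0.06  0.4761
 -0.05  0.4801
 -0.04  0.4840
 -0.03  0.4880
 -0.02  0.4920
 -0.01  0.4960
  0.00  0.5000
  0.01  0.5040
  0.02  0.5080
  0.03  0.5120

€34.81

T = 0.75;  σ√T = 0.3637
d₁ = [ln(315/340) + (0.036 − 0.032 + 0.42²/2)·0.75] / 0.3637 = [-0.0764 + 0.0691] / 0.3637 = -0.0199 which rounds to -0.02
d₂ = d₁ − σ√T = -0.0199 − 0.3637 = -0.3836 which rounds to -0.38
exp(−qT) = exp(−0.032·0.75) = 0.9763;  exp(−rT) = exp(−0.036·0.75) = 0.9734
C = 315·0.9763·N(-0.02) − 340·0.9734·N(-0.38) = 315·0.9763·0.4920 − 340·0.9734·0.3520 = 151.3070 − 116.4965 = 34.8105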